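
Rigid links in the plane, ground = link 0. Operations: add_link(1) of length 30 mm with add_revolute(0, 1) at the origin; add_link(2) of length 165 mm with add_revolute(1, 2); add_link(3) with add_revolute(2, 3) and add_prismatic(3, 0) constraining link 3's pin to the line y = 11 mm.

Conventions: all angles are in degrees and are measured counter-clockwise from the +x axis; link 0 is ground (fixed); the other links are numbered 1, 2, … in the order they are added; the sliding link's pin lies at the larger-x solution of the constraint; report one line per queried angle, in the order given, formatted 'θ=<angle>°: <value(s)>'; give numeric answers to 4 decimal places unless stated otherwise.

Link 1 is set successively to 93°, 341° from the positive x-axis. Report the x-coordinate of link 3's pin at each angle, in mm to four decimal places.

geometry: r = 30 mm, L = 165 mm, e = 11 mm
θ=93°: crank pin P = (r cos θ, r sin θ) = (-1.570079, 29.958886)
θ=93°: h = r sin θ − e = 29.958886 − 11 = 18.958886
θ=93°: x = r cos θ + √(L² − h²) = -1.570079 + 163.907171 = 162.337092
θ=341°: crank pin P = (r cos θ, r sin θ) = (28.365557, -9.767045)
θ=341°: h = r sin θ − e = -9.767045 − 11 = -20.767045
θ=341°: x = r cos θ + √(L² − h²) = 28.365557 + 163.687904 = 192.053461

θ=93°: 162.3371
θ=341°: 192.0535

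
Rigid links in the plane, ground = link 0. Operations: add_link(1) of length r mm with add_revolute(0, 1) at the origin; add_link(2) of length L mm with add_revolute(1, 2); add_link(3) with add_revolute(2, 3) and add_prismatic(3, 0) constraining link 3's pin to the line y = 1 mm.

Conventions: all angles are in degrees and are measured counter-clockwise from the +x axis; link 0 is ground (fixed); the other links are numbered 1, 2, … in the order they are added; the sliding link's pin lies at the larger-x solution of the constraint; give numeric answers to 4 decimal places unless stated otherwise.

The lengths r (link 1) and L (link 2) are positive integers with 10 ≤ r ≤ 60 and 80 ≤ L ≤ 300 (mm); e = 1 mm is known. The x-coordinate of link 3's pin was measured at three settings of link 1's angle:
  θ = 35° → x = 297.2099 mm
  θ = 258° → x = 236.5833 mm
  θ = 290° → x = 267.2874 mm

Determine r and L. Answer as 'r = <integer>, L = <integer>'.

constraint per measurement: (x − r cos θ)² + (r sin θ − e)² = L²
subtracting the θ₁ and θ₂ equations cancels the r² and L² terms:
r = (x₁² − x₂²) / (2[(x₁cos θ₁ + e sin θ₁) − (x₂cos θ₂ + e sin θ₂)]) = 55.0001 → r = 55
L² = (x₁ − r cos θ₁)² + (r sin θ₁ − e)² = 64516.0206 → L = 254.0000 → L = 254
check at θ₃=290°: x = 267.2874 (printed 267.2874) ✓

r = 55, L = 254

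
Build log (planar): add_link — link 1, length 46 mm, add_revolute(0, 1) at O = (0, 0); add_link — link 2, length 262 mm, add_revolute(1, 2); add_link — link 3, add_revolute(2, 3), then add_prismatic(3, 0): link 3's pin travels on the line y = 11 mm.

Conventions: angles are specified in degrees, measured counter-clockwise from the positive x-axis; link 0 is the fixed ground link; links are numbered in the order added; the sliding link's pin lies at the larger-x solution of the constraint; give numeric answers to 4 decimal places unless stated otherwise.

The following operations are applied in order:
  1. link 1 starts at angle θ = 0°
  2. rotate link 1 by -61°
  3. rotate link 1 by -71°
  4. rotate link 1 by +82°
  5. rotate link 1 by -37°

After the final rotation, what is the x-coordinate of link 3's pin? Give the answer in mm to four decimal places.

geometry: r = 46 mm, L = 262 mm, e = 11 mm; θ starts at 0°
rotate link 1 by -61°: θ ← 0° -61° = -61°
rotate link 1 by -71°: θ ← -61° -71° = -132°
rotate link 1 by +82°: θ ← -132° +82° = -50°
rotate link 1 by -37°: θ ← -50° -37° = -87°
crank pin P = (r cos θ, r sin θ) = (2.407454, -45.936959)
h = r sin θ − e = -45.936959 − 11 = -56.936959
x = r cos θ + √(L² − h²) = 2.407454 + 255.738505 = 258.145959

258.1460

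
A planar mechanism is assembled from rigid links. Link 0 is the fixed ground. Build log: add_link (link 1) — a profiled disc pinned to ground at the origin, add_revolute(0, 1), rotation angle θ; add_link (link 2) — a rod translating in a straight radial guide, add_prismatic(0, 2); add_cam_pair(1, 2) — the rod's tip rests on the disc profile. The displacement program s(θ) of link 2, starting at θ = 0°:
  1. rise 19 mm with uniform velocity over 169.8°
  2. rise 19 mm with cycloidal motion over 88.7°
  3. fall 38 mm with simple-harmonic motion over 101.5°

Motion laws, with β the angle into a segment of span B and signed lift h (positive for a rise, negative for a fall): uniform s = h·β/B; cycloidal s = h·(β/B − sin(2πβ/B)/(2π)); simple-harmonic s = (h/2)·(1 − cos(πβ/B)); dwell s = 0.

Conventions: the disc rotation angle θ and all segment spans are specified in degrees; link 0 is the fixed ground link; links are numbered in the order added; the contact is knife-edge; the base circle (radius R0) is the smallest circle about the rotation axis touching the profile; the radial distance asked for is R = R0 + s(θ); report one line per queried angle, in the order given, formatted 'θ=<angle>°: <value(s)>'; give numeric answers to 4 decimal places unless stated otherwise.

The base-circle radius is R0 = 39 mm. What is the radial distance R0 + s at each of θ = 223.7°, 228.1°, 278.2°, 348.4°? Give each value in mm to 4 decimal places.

seg 1 [0°–169.8°] uniform, h=19: full span → s += 19 → s = 19.0000
seg 2 [169.8°–258.5°] cycloidal, h=19: θ=223.7° here. β=53.9, B=88.7. 19·(0.6077 − sin(2π·0.6077)/(2π)) = 13.4388 → s = 32.4388
seg 2 [169.8°–258.5°] cycloidal, h=19: θ=228.1° here. β=58.3, B=88.7. 19·(0.6573 − sin(2π·0.6573)/(2π)) = 15.0132 → s = 34.0132
seg 2 [169.8°–258.5°] cycloidal, h=19: full span → s += 19 → s = 38.0000
seg 3 [258.5°–360°] simple-harmonic, h=-38: θ=278.2° here. β=19.7, B=101.5. -38/2·(1 − cos(π·0.1941)) = -3.4239 → s = 34.5761
seg 3 [258.5°–360°] simple-harmonic, h=-38: θ=348.4° here. β=89.9, B=101.5. -38/2·(1 − cos(π·0.8857)) = -36.7885 → s = 1.2115
θ=223.7°: R = R0 + s = 39 + 32.4388 = 71.4388
θ=228.1°: R = R0 + s = 39 + 34.0132 = 73.0132
θ=278.2°: R = R0 + s = 39 + 34.5761 = 73.5761
θ=348.4°: R = R0 + s = 39 + 1.2115 = 40.2115

θ=223.7°: 71.4388
θ=228.1°: 73.0132
θ=278.2°: 73.5761
θ=348.4°: 40.2115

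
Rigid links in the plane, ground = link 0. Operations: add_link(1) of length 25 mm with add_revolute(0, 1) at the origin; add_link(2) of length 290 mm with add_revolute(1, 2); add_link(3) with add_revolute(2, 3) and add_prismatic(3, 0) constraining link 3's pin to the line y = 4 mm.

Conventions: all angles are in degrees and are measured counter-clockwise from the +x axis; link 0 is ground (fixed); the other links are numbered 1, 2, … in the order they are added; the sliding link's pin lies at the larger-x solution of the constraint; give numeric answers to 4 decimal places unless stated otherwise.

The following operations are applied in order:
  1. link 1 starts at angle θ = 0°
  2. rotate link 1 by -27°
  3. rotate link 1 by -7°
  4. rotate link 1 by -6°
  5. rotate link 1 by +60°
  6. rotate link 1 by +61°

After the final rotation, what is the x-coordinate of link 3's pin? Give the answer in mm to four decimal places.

geometry: r = 25 mm, L = 290 mm, e = 4 mm; θ starts at 0°
rotate link 1 by -27°: θ ← 0° -27° = -27°
rotate link 1 by -7°: θ ← -27° -7° = -34°
rotate link 1 by -6°: θ ← -34° -6° = -40°
rotate link 1 by +60°: θ ← -40° +60° = 20°
rotate link 1 by +61°: θ ← 20° +61° = 81°
crank pin P = (r cos θ, r sin θ) = (3.910862, 24.692209)
h = r sin θ − e = 24.692209 − 4 = 20.692209
x = r cos θ + √(L² − h²) = 3.910862 + 289.260838 = 293.171700

293.1717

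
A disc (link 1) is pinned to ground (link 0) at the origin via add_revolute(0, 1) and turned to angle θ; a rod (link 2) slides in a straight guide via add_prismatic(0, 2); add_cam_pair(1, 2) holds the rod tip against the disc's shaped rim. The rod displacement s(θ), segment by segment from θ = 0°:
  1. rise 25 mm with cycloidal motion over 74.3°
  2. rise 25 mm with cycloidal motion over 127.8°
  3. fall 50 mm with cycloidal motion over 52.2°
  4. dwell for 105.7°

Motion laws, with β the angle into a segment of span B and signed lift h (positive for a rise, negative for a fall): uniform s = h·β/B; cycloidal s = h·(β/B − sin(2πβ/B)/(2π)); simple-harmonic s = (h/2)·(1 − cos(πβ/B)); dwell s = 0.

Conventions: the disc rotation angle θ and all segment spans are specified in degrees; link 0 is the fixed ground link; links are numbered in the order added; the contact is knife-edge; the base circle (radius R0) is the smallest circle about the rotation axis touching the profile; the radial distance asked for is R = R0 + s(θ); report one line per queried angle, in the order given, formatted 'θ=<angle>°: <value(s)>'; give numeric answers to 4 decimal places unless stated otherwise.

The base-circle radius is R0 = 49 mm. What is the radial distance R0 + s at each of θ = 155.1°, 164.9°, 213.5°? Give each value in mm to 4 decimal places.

segment 1 (0° to 74.3°, cycloidal, h = 25) is passed completely: s = 0.0000 + (25) = 25.0000
θ = 155.1° falls in segment 2 (74.3° to 202.1°, cycloidal, h = 25): β = 155.1 − 74.3 = 80.8°, B = 127.8°; Δs = 25·(0.6322 − sin(2π·0.6322)/(2π)) = 18.7444; s = 25.0000 + 18.7444 = 43.7444
θ = 164.9° falls in segment 2 (74.3° to 202.1°, cycloidal, h = 25): β = 164.9 − 74.3 = 90.6°, B = 127.8°; Δs = 25·(0.7089 − sin(2π·0.7089)/(2π)) = 21.5701; s = 25.0000 + 21.5701 = 46.5701
segment 2 (74.3° to 202.1°, cycloidal, h = 25) is passed completely: s = 25.0000 + (25) = 50.0000
θ = 213.5° falls in segment 3 (202.1° to 254.3°, cycloidal, h = -50): β = 213.5 − 202.1 = 11.4°, B = 52.2°; Δs = -50·(0.2184 − sin(2π·0.2184)/(2π)) = -3.1182; s = 50.0000 − 3.1182 = 46.8818
θ=155.1°: R = R0 + s = 49 + 43.7444 = 92.7444
θ=164.9°: R = R0 + s = 49 + 46.5701 = 95.5701
θ=213.5°: R = R0 + s = 49 + 46.8818 = 95.8818

θ=155.1°: 92.7444
θ=164.9°: 95.5701
θ=213.5°: 95.8818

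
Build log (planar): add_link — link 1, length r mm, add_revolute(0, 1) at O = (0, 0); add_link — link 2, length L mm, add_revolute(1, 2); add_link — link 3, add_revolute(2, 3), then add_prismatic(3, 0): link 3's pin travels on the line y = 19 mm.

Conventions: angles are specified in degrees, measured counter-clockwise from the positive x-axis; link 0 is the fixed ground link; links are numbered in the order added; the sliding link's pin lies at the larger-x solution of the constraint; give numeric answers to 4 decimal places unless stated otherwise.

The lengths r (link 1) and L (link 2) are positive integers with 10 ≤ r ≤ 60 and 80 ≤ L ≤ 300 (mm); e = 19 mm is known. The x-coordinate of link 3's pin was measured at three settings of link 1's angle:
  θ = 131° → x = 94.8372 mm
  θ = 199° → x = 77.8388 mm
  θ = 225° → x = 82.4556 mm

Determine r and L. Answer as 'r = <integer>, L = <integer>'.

constraint per measurement: (x − r cos θ)² + (r sin θ − e)² = L²
subtracting the θ₁ and θ₂ equations cancels the r² and L² terms:
r = (x₁² − x₂²) / (2[(x₁cos θ₁ + e sin θ₁) − (x₂cos θ₂ + e sin θ₂)]) = 46.0000 → r = 46
L² = (x₁ − r cos θ₁)² + (r sin θ₁ − e)² = 15875.9919 → L = 126.0000 → L = 126
check at θ₃=225°: x = 82.4556 (printed 82.4556) ✓

r = 46, L = 126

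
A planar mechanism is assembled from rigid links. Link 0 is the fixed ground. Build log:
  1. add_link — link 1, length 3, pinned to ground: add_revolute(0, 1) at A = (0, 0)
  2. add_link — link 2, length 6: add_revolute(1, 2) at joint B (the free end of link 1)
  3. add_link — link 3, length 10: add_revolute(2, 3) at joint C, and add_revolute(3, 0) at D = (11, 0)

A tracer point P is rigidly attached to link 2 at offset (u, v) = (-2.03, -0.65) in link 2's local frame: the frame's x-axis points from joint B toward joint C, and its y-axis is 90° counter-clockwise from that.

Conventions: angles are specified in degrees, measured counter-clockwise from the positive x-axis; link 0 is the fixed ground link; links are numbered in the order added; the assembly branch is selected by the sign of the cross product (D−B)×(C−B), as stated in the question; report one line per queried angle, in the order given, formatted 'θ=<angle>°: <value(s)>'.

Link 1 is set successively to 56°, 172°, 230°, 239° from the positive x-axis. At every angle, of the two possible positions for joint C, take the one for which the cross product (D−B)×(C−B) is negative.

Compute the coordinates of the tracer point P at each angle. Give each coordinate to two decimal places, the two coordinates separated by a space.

A=(0,0), D=(11.00,0)
θ=56°: B = A + 3.00·(cos56°, sin56°) = (1.6776, 2.4871)
θ=56°: |BD| = 9.6485
θ=56°: circle(B,6.00) ∩ circle(D,10.00): a=1.5077, h=5.8075
θ=56°:   candidates: C₊=(4.6313,7.7097) cross=56.033; C₋=(1.6373,-3.5128) cross=-56.033
θ=56°:   branch - wants cross < 0 → take C=(1.6373,-3.5128) (cross=-56.033)
θ=56°: ex = (C−B)/|BC| = (-0.0067,-1.0000); ey = (1.0000,-0.0067)
θ=56°: P = B + -2.03·ex + -0.65·ey = (1.0412,4.5214)
θ=172°: B = A + 3.00·(cos172°, sin172°) = (-2.9708, 0.4175)
θ=172°: |BD| = 13.9770
θ=172°: circle(B,6.00) ∩ circle(D,10.00): a=4.6991, h=3.7308
θ=172°:   candidates: C₊=(1.8376,4.0063) cross=52.146; C₋=(1.6147,-3.4520) cross=-52.146
θ=172°:   branch - wants cross < 0 → take C=(1.6147,-3.4520) (cross=-52.146)
θ=172°: ex = (C−B)/|BC| = (0.7643,-0.6449); ey = (0.6449,0.7643)
θ=172°: P = B + -2.03·ex + -0.65·ey = (-4.9414,1.2299)
θ=230°: B = A + 3.00·(cos230°, sin230°) = (-1.9284, -2.2981)
θ=230°: |BD| = 13.1310
θ=230°: circle(B,6.00) ∩ circle(D,10.00): a=4.1285, h=4.3538
θ=230°:   candidates: C₊=(1.3745,2.7110) cross=57.169; C₋=(2.8984,-5.8621) cross=-57.169
θ=230°:   branch - wants cross < 0 → take C=(2.8984,-5.8621) (cross=-57.169)
θ=230°: ex = (C−B)/|BC| = (0.8045,-0.5940); ey = (0.5940,0.8045)
θ=230°: P = B + -2.03·ex + -0.65·ey = (-3.9475,-1.6152)
θ=239°: B = A + 3.00·(cos239°, sin239°) = (-1.5451, -2.5715)
θ=239°: |BD| = 12.8060
θ=239°: circle(B,6.00) ∩ circle(D,10.00): a=3.9041, h=4.5561
θ=239°:   candidates: C₊=(1.3646,2.6757) cross=58.345; C₋=(3.1944,-6.2508) cross=-58.345
θ=239°:   branch - wants cross < 0 → take C=(3.1944,-6.2508) (cross=-58.345)
θ=239°: ex = (C−B)/|BC| = (0.7899,-0.6132); ey = (0.6132,0.7899)
θ=239°: P = B + -2.03·ex + -0.65·ey = (-3.5472,-1.8401)

θ=56°: 1.04 4.52
θ=172°: -4.94 1.23
θ=230°: -3.95 -1.62
θ=239°: -3.55 -1.84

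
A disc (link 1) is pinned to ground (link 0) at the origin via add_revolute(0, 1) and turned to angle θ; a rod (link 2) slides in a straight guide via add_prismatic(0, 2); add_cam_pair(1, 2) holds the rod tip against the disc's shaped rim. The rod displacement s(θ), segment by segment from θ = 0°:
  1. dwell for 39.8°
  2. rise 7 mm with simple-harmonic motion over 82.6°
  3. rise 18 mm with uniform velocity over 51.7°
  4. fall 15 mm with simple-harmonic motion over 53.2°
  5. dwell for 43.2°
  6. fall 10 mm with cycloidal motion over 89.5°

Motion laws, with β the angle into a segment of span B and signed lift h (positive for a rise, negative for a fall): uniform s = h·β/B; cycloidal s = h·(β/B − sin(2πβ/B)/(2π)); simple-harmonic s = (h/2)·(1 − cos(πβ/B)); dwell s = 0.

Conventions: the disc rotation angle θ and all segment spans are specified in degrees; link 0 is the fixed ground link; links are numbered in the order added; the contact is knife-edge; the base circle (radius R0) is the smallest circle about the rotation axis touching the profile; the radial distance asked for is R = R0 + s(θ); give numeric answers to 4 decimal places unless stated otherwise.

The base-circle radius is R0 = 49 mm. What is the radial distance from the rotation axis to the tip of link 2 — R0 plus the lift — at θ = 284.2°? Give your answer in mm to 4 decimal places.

segment 1 (0° to 39.8°, dwell): s unchanged at 0.0000
segment 2 (39.8° to 122.4°, simple-harmonic, h = 7) is passed completely: s = 0.0000 + (7) = 7.0000
segment 3 (122.4° to 174.1°, uniform, h = 18) is passed completely: s = 7.0000 + (18) = 25.0000
segment 4 (174.1° to 227.3°, simple-harmonic, h = -15) is passed completely: s = 25.0000 + (-15) = 10.0000
segment 5 (227.3° to 270.5°, dwell): s unchanged at 10.0000
θ = 284.2° falls in segment 6 (270.5° to 360°, cycloidal, h = -10): β = 284.2 − 270.5 = 13.7°, B = 89.5°; Δs = -10·(0.1531 − sin(2π·0.1531)/(2π)) = -0.2253; s = 10.0000 − 0.2253 = 9.7747
R = R0 + s = 49 + 9.7747 = 58.7747

58.7747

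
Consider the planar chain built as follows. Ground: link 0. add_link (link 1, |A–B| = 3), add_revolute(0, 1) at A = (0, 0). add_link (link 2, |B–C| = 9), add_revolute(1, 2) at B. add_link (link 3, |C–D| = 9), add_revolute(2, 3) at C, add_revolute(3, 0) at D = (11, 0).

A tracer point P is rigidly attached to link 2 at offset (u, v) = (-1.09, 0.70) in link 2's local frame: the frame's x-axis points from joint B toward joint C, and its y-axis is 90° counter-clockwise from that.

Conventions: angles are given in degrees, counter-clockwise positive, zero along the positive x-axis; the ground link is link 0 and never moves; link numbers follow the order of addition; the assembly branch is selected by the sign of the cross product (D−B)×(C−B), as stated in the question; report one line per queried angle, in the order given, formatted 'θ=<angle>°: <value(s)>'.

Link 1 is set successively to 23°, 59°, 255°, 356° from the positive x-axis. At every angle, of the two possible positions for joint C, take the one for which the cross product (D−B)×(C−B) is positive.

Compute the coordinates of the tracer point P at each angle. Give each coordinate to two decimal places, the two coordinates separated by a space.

A=(0,0), D=(11.00,0)
θ=23°: B = A + 3.00·(cos23°, sin23°) = (2.7615, 1.1722)
θ=23°: |BD| = 8.3215
θ=23°: circle(B,9.00) ∩ circle(D,9.00): a=4.1607, h=7.9805
θ=23°:   candidates: C₊=(8.0049,8.4870) cross=66.409; C₋=(5.7566,-7.3148) cross=-66.409
θ=23°:   branch + wants cross > 0 → take C=(8.0049,8.4870) (cross=66.409)
θ=23°: ex = (C−B)/|BC| = (0.5826,0.8128); ey = (-0.8128,0.5826)
θ=23°: P = B + -1.09·ex + 0.70·ey = (1.5575,0.6941)
θ=59°: B = A + 3.00·(cos59°, sin59°) = (1.5451, 2.5715)
θ=59°: |BD| = 9.7983
θ=59°: circle(B,9.00) ∩ circle(D,9.00): a=4.8992, h=7.5497
θ=59°:   candidates: C₊=(8.2539,8.5708) cross=73.975; C₋=(4.2912,-5.9993) cross=-73.975
θ=59°:   branch + wants cross > 0 → take C=(8.2539,8.5708) (cross=73.975)
θ=59°: ex = (C−B)/|BC| = (0.7454,0.6666); ey = (-0.6666,0.7454)
θ=59°: P = B + -1.09·ex + 0.70·ey = (0.2660,2.3667)
θ=255°: B = A + 3.00·(cos255°, sin255°) = (-0.7765, -2.8978)
θ=255°: |BD| = 12.1277
θ=255°: circle(B,9.00) ∩ circle(D,9.00): a=6.0639, h=6.6505
θ=255°:   candidates: C₊=(3.5227,5.0090) cross=80.656; C₋=(6.7008,-7.9068) cross=-80.656
θ=255°:   branch + wants cross > 0 → take C=(3.5227,5.0090) (cross=80.656)
θ=255°: ex = (C−B)/|BC| = (0.4777,0.8785); ey = (-0.8785,0.4777)
θ=255°: P = B + -1.09·ex + 0.70·ey = (-1.9121,-3.5210)
θ=356°: B = A + 3.00·(cos356°, sin356°) = (2.9927, -0.2093)
θ=356°: |BD| = 8.0100
θ=356°: circle(B,9.00) ∩ circle(D,9.00): a=4.0050, h=8.0598
θ=356°:   candidates: C₊=(6.7858,7.9524) cross=64.559; C₋=(7.2069,-8.1616) cross=-64.559
θ=356°:   branch + wants cross > 0 → take C=(6.7858,7.9524) (cross=64.559)
θ=356°: ex = (C−B)/|BC| = (0.4215,0.9068); ey = (-0.9068,0.4215)
θ=356°: P = B + -1.09·ex + 0.70·ey = (1.8985,-0.9027)

θ=23°: 1.56 0.69
θ=59°: 0.27 2.37
θ=255°: -1.91 -3.52
θ=356°: 1.90 -0.90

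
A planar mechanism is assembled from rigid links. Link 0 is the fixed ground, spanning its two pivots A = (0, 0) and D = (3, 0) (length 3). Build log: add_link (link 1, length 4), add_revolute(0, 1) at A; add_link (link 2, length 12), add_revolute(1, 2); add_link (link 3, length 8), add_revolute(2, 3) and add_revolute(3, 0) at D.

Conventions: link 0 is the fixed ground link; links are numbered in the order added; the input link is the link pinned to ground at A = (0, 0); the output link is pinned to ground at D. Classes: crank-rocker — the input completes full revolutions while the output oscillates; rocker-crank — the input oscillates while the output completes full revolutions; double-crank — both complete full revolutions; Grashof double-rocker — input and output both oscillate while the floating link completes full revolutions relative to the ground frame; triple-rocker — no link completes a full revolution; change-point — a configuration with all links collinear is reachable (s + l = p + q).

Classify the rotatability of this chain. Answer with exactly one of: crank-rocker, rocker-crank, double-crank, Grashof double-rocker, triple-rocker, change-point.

lengths: ground=3, input=4, coupler=12, output=8
sorted: s=3 (shortest), l=12 (longest), p+q=12
s + l = 15 vs p + q = 12
s + l > p + q → non-Grashof → no link fully rotates → triple-rocker

triple-rocker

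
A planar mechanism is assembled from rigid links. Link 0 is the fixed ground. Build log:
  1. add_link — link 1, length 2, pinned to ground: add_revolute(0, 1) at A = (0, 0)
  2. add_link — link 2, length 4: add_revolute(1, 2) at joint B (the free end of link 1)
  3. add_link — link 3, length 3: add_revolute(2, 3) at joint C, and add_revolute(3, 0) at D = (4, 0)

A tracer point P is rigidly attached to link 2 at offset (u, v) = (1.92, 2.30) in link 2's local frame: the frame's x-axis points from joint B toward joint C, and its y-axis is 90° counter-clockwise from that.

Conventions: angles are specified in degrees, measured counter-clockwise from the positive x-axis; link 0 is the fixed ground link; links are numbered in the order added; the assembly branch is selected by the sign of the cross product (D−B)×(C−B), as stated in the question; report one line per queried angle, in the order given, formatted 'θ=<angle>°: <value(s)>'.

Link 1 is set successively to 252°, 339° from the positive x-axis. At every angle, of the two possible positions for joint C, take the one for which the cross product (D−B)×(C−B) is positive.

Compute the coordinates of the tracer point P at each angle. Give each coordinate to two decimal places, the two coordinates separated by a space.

A=(0,0), D=(4.00,0)
θ=252°: B = A + 2.00·(cos252°, sin252°) = (-0.6180, -1.9021)
θ=252°: |BD| = 4.9944
θ=252°: circle(B,4.00) ∩ circle(D,3.00): a=3.1980, h=2.4027
θ=252°:   candidates: C₊=(1.4239,1.5374) cross=12.000; C₋=(3.2540,-2.9058) cross=-12.000
θ=252°:   branch + wants cross > 0 → take C=(1.4239,1.5374) (cross=12.000)
θ=252°: ex = (C−B)/|BC| = (0.5105,0.8599); ey = (-0.8599,0.5105)
θ=252°: P = B + 1.92·ex + 2.30·ey = (-1.6156,0.9230)
θ=339°: B = A + 2.00·(cos339°, sin339°) = (1.8672, -0.7167)
θ=339°: |BD| = 2.2500
θ=339°: circle(B,4.00) ∩ circle(D,3.00): a=2.6805, h=2.9690
θ=339°:   candidates: C₊=(3.4623,2.9514) cross=6.680; C₋=(5.3538,-2.6772) cross=-6.680
θ=339°:   branch + wants cross > 0 → take C=(3.4623,2.9514) (cross=6.680)
θ=339°: ex = (C−B)/|BC| = (0.3988,0.9170); ey = (-0.9170,0.3988)
θ=339°: P = B + 1.92·ex + 2.30·ey = (0.5237,1.9612)

θ=252°: -1.62 0.92
θ=339°: 0.52 1.96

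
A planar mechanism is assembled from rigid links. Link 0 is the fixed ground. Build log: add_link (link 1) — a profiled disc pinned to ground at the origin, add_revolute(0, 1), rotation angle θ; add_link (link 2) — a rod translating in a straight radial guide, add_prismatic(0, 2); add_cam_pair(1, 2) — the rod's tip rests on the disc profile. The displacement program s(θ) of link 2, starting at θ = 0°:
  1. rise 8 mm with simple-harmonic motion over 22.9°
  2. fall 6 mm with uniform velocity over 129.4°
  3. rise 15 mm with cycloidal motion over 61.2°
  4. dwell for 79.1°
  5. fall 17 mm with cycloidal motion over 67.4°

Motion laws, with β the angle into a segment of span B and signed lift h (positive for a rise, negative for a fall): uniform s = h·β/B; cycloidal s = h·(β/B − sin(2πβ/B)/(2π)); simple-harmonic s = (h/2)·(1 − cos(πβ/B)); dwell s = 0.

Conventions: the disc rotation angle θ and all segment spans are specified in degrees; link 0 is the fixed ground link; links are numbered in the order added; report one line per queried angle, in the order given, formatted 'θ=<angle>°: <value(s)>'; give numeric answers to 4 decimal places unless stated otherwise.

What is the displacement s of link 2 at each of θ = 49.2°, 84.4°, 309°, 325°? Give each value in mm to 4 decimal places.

seg 1 [0°–22.9°] simple-harmonic, h=8: full span → s += 8 → s = 8.0000
seg 2 [22.9°–152.3°] uniform, h=-6: θ=49.2° here. β=26.3, B=129.4. -6·26.3/129.4 = -1.2195 → s = 6.7805
seg 2 [22.9°–152.3°] uniform, h=-6: θ=84.4° here. β=61.5, B=129.4. -6·61.5/129.4 = -2.8516 → s = 5.1484
seg 2 [22.9°–152.3°] uniform, h=-6: full span → s += -6 → s = 2.0000
seg 3 [152.3°–213.5°] cycloidal, h=15: full span → s += 15 → s = 17.0000
seg 4 [213.5°–292.6°] dwell: s stays 17.0000
seg 5 [292.6°–360°] cycloidal, h=-17: θ=309° here. β=16.4, B=67.4. -17·(0.2433 − sin(2π·0.2433)/(2π)) = -1.4332 → s = 15.5668
seg 5 [292.6°–360°] cycloidal, h=-17: θ=325° here. β=32.4, B=67.4. -17·(0.4807 − sin(2π·0.4807)/(2π)) = -7.8450 → s = 9.1550

θ=49.2°: 6.7805
θ=84.4°: 5.1484
θ=309°: 15.5668
θ=325°: 9.1550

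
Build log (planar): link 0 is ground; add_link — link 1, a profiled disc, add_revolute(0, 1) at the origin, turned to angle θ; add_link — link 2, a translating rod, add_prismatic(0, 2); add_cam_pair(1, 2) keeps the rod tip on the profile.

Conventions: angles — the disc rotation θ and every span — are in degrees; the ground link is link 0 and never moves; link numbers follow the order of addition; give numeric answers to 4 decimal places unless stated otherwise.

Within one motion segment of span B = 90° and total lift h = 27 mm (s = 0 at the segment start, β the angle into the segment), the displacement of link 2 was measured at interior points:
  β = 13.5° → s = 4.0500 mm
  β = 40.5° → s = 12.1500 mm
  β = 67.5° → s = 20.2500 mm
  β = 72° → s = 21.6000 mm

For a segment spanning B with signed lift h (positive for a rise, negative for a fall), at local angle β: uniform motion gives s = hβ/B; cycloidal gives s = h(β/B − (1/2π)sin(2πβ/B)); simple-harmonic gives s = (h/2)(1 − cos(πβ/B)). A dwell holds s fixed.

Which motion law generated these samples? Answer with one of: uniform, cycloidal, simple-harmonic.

candidates at β/B = r: uniform s = h·r (linear in β); cycloidal s = h·(r − sin(2πr)/(2π)); simple-harmonic s = (h/2)(1 − cos(πr))
β=13.5°: printed 4.0500 | uniform 4.0500, cycloidal 0.5735, simple-harmonic 1.4714
β=40.5°: printed 12.1500 | uniform 12.1500, cycloidal 10.8221, simple-harmonic 11.3881
β=67.5°: printed 20.2500 | uniform 20.2500, cycloidal 24.5472, simple-harmonic 23.0459
β=72°: printed 21.6000 | uniform 21.6000, cycloidal 25.6869, simple-harmonic 24.4217
only one law matches every sample → uniform

uniform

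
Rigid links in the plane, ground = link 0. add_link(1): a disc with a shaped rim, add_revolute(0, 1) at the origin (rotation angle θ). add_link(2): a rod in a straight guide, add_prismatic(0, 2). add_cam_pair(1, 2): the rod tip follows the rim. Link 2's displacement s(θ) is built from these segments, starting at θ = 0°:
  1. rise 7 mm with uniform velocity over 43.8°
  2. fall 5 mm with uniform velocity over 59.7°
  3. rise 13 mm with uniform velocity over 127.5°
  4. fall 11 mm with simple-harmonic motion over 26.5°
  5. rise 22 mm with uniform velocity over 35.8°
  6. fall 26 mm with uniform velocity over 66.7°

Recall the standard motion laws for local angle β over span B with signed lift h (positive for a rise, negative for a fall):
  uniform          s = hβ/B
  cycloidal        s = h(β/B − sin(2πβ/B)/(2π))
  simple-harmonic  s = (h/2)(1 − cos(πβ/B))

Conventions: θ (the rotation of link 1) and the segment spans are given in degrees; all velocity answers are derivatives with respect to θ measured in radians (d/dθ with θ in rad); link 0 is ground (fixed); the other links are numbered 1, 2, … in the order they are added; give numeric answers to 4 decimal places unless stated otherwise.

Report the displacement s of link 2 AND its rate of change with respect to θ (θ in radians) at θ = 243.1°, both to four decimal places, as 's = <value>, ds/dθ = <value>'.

segment 1 (0° to 43.8°, uniform, h = 7) is passed completely: s = 0.0000 + (7) = 7.0000
segment 2 (43.8° to 103.5°, uniform, h = -5) is passed completely: s = 7.0000 + (-5) = 2.0000
segment 3 (103.5° to 231°, uniform, h = 13) is passed completely: s = 2.0000 + (13) = 15.0000
θ = 243.1° falls in segment 4 (231° to 257.5°, simple-harmonic, h = -11): β = 243.1 − 231 = 12.1°, B = 26.5°; Δs = -11/2·(1 − cos(π·0.4566)) = -4.7525; s = 15.0000 − 4.7525 = 10.2475
velocity in seg [231°–257.5°] (simple-harmonic), θ in radians: β = 12.1° = 0.2112 rad, B = 26.5° = 0.4625 rad; ds/dθ = (πh/(2B)) sin(πβ/B) = (π·(-11)/(2·0.4625)) sin(π·0.4566) = -37.011841 mm/rad

s = 10.2475, ds/dθ = -37.0118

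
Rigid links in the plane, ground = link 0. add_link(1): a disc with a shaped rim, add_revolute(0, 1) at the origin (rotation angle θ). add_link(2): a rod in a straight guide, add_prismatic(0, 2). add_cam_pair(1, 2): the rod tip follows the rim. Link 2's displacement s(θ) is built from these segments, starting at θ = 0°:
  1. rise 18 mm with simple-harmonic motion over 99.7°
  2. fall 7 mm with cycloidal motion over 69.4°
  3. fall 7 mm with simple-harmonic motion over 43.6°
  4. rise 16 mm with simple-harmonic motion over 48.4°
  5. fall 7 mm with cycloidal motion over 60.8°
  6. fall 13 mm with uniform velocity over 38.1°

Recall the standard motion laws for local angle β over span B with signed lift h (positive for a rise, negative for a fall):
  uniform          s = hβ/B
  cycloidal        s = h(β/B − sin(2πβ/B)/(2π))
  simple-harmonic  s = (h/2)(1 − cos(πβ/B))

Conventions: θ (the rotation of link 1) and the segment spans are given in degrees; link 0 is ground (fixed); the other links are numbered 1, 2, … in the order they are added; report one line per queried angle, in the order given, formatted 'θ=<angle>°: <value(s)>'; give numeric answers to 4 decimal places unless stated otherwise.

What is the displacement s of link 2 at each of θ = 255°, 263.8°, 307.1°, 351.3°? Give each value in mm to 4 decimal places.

segment 1 (0° to 99.7°, simple-harmonic, h = 18) is passed completely: s = 0.0000 + (18) = 18.0000
segment 2 (99.7° to 169.1°, cycloidal, h = -7) is passed completely: s = 18.0000 + (-7) = 11.0000
segment 3 (169.1° to 212.7°, simple-harmonic, h = -7) is passed completely: s = 11.0000 + (-7) = 4.0000
θ = 255° falls in segment 4 (212.7° to 261.1°, simple-harmonic, h = 16): β = 255 − 212.7 = 42.3°, B = 48.4°; Δs = 16/2·(1 − cos(π·0.8740)) = 15.3811; s = 4.0000 + 15.3811 = 19.3811
segment 4 (212.7° to 261.1°, simple-harmonic, h = 16) is passed completely: s = 4.0000 + (16) = 20.0000
θ = 263.8° falls in segment 5 (261.1° to 321.9°, cycloidal, h = -7): β = 263.8 − 261.1 = 2.7°, B = 60.8°; Δs = -7·(0.0444 − sin(2π·0.0444)/(2π)) = -0.0040; s = 20.0000 − 0.0040 = 19.9960
θ = 307.1° falls in segment 5 (261.1° to 321.9°, cycloidal, h = -7): β = 307.1 − 261.1 = 46°, B = 60.8°; Δs = -7·(0.7566 − sin(2π·0.7566)/(2π)) = -6.4092; s = 20.0000 − 6.4092 = 13.5908
segment 5 (261.1° to 321.9°, cycloidal, h = -7) is passed completely: s = 20.0000 + (-7) = 13.0000
θ = 351.3° falls in segment 6 (321.9° to 360°, uniform, h = -13): β = 351.3 − 321.9 = 29.4°, B = 38.1°; Δs = -13·29.4/38.1 = -10.0315; s = 13.0000 − 10.0315 = 2.9685

θ=255°: 19.3811
θ=263.8°: 19.9960
θ=307.1°: 13.5908
θ=351.3°: 2.9685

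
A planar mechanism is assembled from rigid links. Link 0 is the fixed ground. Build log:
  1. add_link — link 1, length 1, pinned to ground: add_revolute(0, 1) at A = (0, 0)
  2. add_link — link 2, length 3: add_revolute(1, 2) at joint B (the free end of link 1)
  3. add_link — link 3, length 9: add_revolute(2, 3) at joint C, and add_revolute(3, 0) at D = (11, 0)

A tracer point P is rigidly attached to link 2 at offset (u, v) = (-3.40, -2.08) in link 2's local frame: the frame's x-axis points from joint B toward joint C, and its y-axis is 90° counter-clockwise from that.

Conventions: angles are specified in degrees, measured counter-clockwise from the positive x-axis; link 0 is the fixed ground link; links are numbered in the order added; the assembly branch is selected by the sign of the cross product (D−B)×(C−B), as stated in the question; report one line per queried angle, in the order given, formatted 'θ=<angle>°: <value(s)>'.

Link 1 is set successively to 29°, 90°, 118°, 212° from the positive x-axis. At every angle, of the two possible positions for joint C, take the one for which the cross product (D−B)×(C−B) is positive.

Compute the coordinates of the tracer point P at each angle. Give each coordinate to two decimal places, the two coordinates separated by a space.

A=(0,0), D=(11.00,0)
θ=29°: B = A + 1.00·(cos29°, sin29°) = (0.8746, 0.4848)
θ=29°: |BD| = 10.1370
θ=29°: circle(B,3.00) ∩ circle(D,9.00): a=1.5171, h=2.5881
θ=29°:   candidates: C₊=(2.5138,2.9974) cross=26.236; C₋=(2.2662,-2.1729) cross=-26.236
θ=29°:   branch + wants cross > 0 → take C=(2.5138,2.9974) (cross=26.236)
θ=29°: ex = (C−B)/|BC| = (0.5464,0.8375); ey = (-0.8375,0.5464)
θ=29°: P = B + -3.40·ex + -2.08·ey = (0.7589,-3.4993)
θ=90°: B = A + 1.00·(cos90°, sin90°) = (0.0000, 1.0000)
θ=90°: |BD| = 11.0454
θ=90°: circle(B,3.00) ∩ circle(D,9.00): a=2.2634, h=1.9690
θ=90°:   candidates: C₊=(2.4324,2.7560) cross=21.749; C₋=(2.0758,-1.1659) cross=-21.749
θ=90°:   branch + wants cross > 0 → take C=(2.4324,2.7560) (cross=21.749)
θ=90°: ex = (C−B)/|BC| = (0.8108,0.5853); ey = (-0.5853,0.8108)
θ=90°: P = B + -3.40·ex + -2.08·ey = (-1.5392,-2.6766)
θ=118°: B = A + 1.00·(cos118°, sin118°) = (-0.4695, 0.8829)
θ=118°: |BD| = 11.5034
θ=118°: circle(B,3.00) ∩ circle(D,9.00): a=2.6222, h=1.4574
θ=118°:   candidates: C₊=(2.2569,2.1348) cross=16.765; C₋=(2.0331,-0.7714) cross=-16.765
θ=118°:   branch + wants cross > 0 → take C=(2.2569,2.1348) (cross=16.765)
θ=118°: ex = (C−B)/|BC| = (0.9088,0.4173); ey = (-0.4173,0.9088)
θ=118°: P = B + -3.40·ex + -2.08·ey = (-2.6914,-2.4261)
θ=212°: B = A + 1.00·(cos212°, sin212°) = (-0.8480, -0.5299)
θ=212°: |BD| = 11.8599
θ=212°: circle(B,3.00) ∩ circle(D,9.00): a=2.8945, h=0.7886
θ=212°:   candidates: C₊=(2.0083,0.3872) cross=9.352; C₋=(2.0788,-1.1884) cross=-9.352
θ=212°:   branch + wants cross > 0 → take C=(2.0083,0.3872) (cross=9.352)
θ=212°: ex = (C−B)/|BC| = (0.9521,0.3057); ey = (-0.3057,0.9521)
θ=212°: P = B + -3.40·ex + -2.08·ey = (-3.4494,-3.5497)

θ=29°: 0.76 -3.50
θ=90°: -1.54 -2.68
θ=118°: -2.69 -2.43
θ=212°: -3.45 -3.55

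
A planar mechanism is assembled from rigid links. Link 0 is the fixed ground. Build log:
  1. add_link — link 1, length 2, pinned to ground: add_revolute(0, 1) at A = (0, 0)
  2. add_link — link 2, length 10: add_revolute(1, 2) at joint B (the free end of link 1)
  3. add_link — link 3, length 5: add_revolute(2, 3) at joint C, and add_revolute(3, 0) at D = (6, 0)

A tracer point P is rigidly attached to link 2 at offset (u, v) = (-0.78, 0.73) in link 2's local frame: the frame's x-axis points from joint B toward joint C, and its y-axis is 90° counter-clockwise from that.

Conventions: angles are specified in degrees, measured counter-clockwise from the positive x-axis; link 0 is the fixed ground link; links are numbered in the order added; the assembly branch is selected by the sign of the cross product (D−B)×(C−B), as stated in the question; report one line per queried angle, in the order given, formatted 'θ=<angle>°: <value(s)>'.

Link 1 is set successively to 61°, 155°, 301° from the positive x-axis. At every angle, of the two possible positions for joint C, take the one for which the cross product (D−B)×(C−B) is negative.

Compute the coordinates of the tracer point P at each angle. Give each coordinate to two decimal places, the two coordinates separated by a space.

A=(0,0), D=(6.00,0)
θ=61°: B = A + 2.00·(cos61°, sin61°) = (0.9696, 1.7492)
θ=61°: |BD| = 5.3258
θ=61°: circle(B,10.00) ∩ circle(D,5.00): a=9.7041, h=2.4148
θ=61°:   candidates: C₊=(10.9285,0.8428) cross=12.861; C₋=(9.3422,-3.7188) cross=-12.861
θ=61°:   branch - wants cross < 0 → take C=(9.3422,-3.7188) (cross=-12.861)
θ=61°: ex = (C−B)/|BC| = (0.8373,-0.5468); ey = (0.5468,0.8373)
θ=61°: P = B + -0.78·ex + 0.73·ey = (0.7157,2.7869)
θ=155°: B = A + 2.00·(cos155°, sin155°) = (-1.8126, 0.8452)
θ=155°: |BD| = 7.8582
θ=155°: circle(B,10.00) ∩ circle(D,5.00): a=8.7012, h=4.9284
θ=155°:   candidates: C₊=(7.3682,4.8092) cross=38.729; C₋=(6.3080,-4.9905) cross=-38.729
θ=155°:   branch - wants cross < 0 → take C=(6.3080,-4.9905) (cross=-38.729)
θ=155°: ex = (C−B)/|BC| = (0.8121,-0.5836); ey = (0.5836,0.8121)
θ=155°: P = B + -0.78·ex + 0.73·ey = (-2.0200,1.8932)
θ=301°: B = A + 2.00·(cos301°, sin301°) = (1.0301, -1.7143)
θ=301°: |BD| = 5.2573
θ=301°: circle(B,10.00) ∩ circle(D,5.00): a=9.7616, h=2.1705
θ=301°:   candidates: C₊=(9.5503,3.5207) cross=11.411; C₋=(10.9659,-0.5831) cross=-11.411
θ=301°:   branch - wants cross < 0 → take C=(10.9659,-0.5831) (cross=-11.411)
θ=301°: ex = (C−B)/|BC| = (0.9936,0.1131); ey = (-0.1131,0.9936)
θ=301°: P = B + -0.78·ex + 0.73·ey = (0.1725,-1.0773)

θ=61°: 0.72 2.79
θ=155°: -2.02 1.89
θ=301°: 0.17 -1.08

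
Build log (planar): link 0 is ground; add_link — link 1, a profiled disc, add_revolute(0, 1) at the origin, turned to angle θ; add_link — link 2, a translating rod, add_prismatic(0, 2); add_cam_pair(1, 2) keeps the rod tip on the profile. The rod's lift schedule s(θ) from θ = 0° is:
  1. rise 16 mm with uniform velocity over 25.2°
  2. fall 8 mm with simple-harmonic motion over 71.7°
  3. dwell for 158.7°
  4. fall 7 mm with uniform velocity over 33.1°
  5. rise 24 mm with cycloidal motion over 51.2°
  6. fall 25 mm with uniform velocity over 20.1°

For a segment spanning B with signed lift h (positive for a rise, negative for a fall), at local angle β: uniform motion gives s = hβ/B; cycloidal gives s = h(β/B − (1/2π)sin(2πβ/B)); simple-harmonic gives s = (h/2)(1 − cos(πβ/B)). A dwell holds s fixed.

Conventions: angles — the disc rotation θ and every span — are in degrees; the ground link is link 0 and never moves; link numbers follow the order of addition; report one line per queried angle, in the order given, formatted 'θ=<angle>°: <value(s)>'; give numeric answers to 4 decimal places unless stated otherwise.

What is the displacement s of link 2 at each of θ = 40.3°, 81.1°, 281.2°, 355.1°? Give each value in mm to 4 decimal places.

seg 1 [0°–25.2°] uniform, h=16: full span → s += 16 → s = 16.0000
seg 2 [25.2°–96.9°] simple-harmonic, h=-8: θ=40.3° here. β=15.1, B=71.7. -8/2·(1 − cos(π·0.2106)) = -0.8440 → s = 15.1560
seg 2 [25.2°–96.9°] simple-harmonic, h=-8: θ=81.1° here. β=55.9, B=71.7. -8/2·(1 − cos(π·0.7796)) = -7.0791 → s = 8.9209
seg 2 [25.2°–96.9°] simple-harmonic, h=-8: full span → s += -8 → s = 8.0000
seg 3 [96.9°–255.6°] dwell: s stays 8.0000
seg 4 [255.6°–288.7°] uniform, h=-7: θ=281.2° here. β=25.6, B=33.1. -7·25.6/33.1 = -5.4139 → s = 2.5861
seg 4 [255.6°–288.7°] uniform, h=-7: full span → s += -7 → s = 1.0000
seg 5 [288.7°–339.9°] cycloidal, h=24: full span → s += 24 → s = 25.0000
seg 6 [339.9°–360°] uniform, h=-25: θ=355.1° here. β=15.2, B=20.1. -25·15.2/20.1 = -18.9055 → s = 6.0945

θ=40.3°: 15.1560
θ=81.1°: 8.9209
θ=281.2°: 2.5861
θ=355.1°: 6.0945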